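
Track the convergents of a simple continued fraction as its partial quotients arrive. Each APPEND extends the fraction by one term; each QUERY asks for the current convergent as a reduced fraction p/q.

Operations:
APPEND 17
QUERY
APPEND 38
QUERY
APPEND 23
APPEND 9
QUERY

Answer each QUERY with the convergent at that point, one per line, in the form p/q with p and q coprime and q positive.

17/1
647/38
134729/7913

APPEND 17: p_0 = 17·1 + 0 = 17, q_0 = 17·0 + 1 = 1 → 17/1
APPEND 38: p_1 = 38·17 + 1 = 647, q_1 = 38·1 + 0 = 38 → 647/38
APPEND 23: p_2 = 23·647 + 17 = 14898, q_2 = 23·38 + 1 = 875 → 14898/875
APPEND 9: p_3 = 9·14898 + 647 = 134729, q_3 = 9·875 + 38 = 7913 → 134729/7913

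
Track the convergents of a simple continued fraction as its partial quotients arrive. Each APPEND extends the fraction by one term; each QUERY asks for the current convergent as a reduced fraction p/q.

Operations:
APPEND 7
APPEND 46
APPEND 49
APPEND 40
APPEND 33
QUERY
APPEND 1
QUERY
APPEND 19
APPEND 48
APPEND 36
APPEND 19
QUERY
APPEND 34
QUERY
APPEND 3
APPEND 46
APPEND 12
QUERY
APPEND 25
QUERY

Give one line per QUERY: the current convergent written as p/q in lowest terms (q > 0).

APPEND 7: p_0 = 7·1 + 0 = 7, q_0 = 7·0 + 1 = 1 → 7/1
APPEND 46: p_1 = 46·7 + 1 = 323, q_1 = 46·1 + 0 = 46 → 323/46
APPEND 49: p_2 = 49·323 + 7 = 15834, q_2 = 49·46 + 1 = 2255 → 15834/2255
APPEND 40: p_3 = 40·15834 + 323 = 633683, q_3 = 40·2255 + 46 = 90246 → 633683/90246
APPEND 33: p_4 = 33·633683 + 15834 = 20927373, q_4 = 33·90246 + 2255 = 2980373 → 20927373/2980373
APPEND 1: p_5 = 1·20927373 + 633683 = 21561056, q_5 = 1·2980373 + 90246 = 3070619 → 21561056/3070619
APPEND 19: p_6 = 19·21561056 + 20927373 = 430587437, q_6 = 19·3070619 + 2980373 = 61322134 → 430587437/61322134
APPEND 48: p_7 = 48·430587437 + 21561056 = 20689758032, q_7 = 48·61322134 + 3070619 = 2946533051 → 20689758032/2946533051
APPEND 36: p_8 = 36·20689758032 + 430587437 = 745261876589, q_8 = 36·2946533051 + 61322134 = 106136511970 → 745261876589/106136511970
APPEND 19: p_9 = 19·745261876589 + 20689758032 = 14180665413223, q_9 = 19·106136511970 + 2946533051 = 2019540260481 → 14180665413223/2019540260481
APPEND 34: p_10 = 34·14180665413223 + 745261876589 = 482887885926171, q_10 = 34·2019540260481 + 106136511970 = 68770505368324 → 482887885926171/68770505368324
APPEND 3: p_11 = 3·482887885926171 + 14180665413223 = 1462844323191736, q_11 = 3·68770505368324 + 2019540260481 = 208331056365453 → 1462844323191736/208331056365453
APPEND 46: p_12 = 46·1462844323191736 + 482887885926171 = 67773726752746027, q_12 = 46·208331056365453 + 68770505368324 = 9651999098179162 → 67773726752746027/9651999098179162
APPEND 12: p_13 = 12·67773726752746027 + 1462844323191736 = 814747565356144060, q_13 = 12·9651999098179162 + 208331056365453 = 116032320234515397 → 814747565356144060/116032320234515397
APPEND 25: p_14 = 25·814747565356144060 + 67773726752746027 = 20436462860656347527, q_14 = 25·116032320234515397 + 9651999098179162 = 2910460004961064087 → 20436462860656347527/2910460004961064087

20927373/2980373
21561056/3070619
14180665413223/2019540260481
482887885926171/68770505368324
814747565356144060/116032320234515397
20436462860656347527/2910460004961064087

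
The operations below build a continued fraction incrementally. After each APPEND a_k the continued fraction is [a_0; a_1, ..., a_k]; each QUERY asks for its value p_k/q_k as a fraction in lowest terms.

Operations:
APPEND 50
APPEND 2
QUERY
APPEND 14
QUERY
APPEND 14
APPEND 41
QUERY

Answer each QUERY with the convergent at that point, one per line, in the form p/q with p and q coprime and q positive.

101/2
1464/29
845941/16757

APPEND 50: p_0 = 50·1 + 0 = 50, q_0 = 50·0 + 1 = 1 → 50/1
APPEND 2: p_1 = 2·50 + 1 = 101, q_1 = 2·1 + 0 = 2 → 101/2
APPEND 14: p_2 = 14·101 + 50 = 1464, q_2 = 14·2 + 1 = 29 → 1464/29
APPEND 14: p_3 = 14·1464 + 101 = 20597, q_3 = 14·29 + 2 = 408 → 20597/408
APPEND 41: p_4 = 41·20597 + 1464 = 845941, q_4 = 41·408 + 29 = 16757 → 845941/16757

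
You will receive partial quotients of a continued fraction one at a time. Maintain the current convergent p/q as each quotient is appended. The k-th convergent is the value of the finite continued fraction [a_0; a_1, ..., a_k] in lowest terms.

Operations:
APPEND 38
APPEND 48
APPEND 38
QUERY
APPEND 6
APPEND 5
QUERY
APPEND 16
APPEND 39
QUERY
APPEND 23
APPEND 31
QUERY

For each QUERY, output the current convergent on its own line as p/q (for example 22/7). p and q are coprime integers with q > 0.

69388/1825
2160153/56815
1366403592/35938297
976696563319/25688465236

APPEND 38: p_0 = 38·1 + 0 = 38, q_0 = 38·0 + 1 = 1 → 38/1
APPEND 48: p_1 = 48·38 + 1 = 1825, q_1 = 48·1 + 0 = 48 → 1825/48
APPEND 38: p_2 = 38·1825 + 38 = 69388, q_2 = 38·48 + 1 = 1825 → 69388/1825
APPEND 6: p_3 = 6·69388 + 1825 = 418153, q_3 = 6·1825 + 48 = 10998 → 418153/10998
APPEND 5: p_4 = 5·418153 + 69388 = 2160153, q_4 = 5·10998 + 1825 = 56815 → 2160153/56815
APPEND 16: p_5 = 16·2160153 + 418153 = 34980601, q_5 = 16·56815 + 10998 = 920038 → 34980601/920038
APPEND 39: p_6 = 39·34980601 + 2160153 = 1366403592, q_6 = 39·920038 + 56815 = 35938297 → 1366403592/35938297
APPEND 23: p_7 = 23·1366403592 + 34980601 = 31462263217, q_7 = 23·35938297 + 920038 = 827500869 → 31462263217/827500869
APPEND 31: p_8 = 31·31462263217 + 1366403592 = 976696563319, q_8 = 31·827500869 + 35938297 = 25688465236 → 976696563319/25688465236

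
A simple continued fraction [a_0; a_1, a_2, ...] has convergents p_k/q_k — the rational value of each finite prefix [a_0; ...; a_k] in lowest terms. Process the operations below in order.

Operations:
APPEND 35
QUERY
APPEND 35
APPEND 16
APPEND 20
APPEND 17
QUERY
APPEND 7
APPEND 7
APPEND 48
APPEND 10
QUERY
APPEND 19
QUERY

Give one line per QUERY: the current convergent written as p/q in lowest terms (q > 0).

35/1
6721833/191896
163461980702/4666539655
3122089946271/89129940052

APPEND 35: p_0 = 35·1 + 0 = 35, q_0 = 35·0 + 1 = 1 → 35/1
APPEND 35: p_1 = 35·35 + 1 = 1226, q_1 = 35·1 + 0 = 35 → 1226/35
APPEND 16: p_2 = 16·1226 + 35 = 19651, q_2 = 16·35 + 1 = 561 → 19651/561
APPEND 20: p_3 = 20·19651 + 1226 = 394246, q_3 = 20·561 + 35 = 11255 → 394246/11255
APPEND 17: p_4 = 17·394246 + 19651 = 6721833, q_4 = 17·11255 + 561 = 191896 → 6721833/191896
APPEND 7: p_5 = 7·6721833 + 394246 = 47447077, q_5 = 7·191896 + 11255 = 1354527 → 47447077/1354527
APPEND 7: p_6 = 7·47447077 + 6721833 = 338851372, q_6 = 7·1354527 + 191896 = 9673585 → 338851372/9673585
APPEND 48: p_7 = 48·338851372 + 47447077 = 16312312933, q_7 = 48·9673585 + 1354527 = 465686607 → 16312312933/465686607
APPEND 10: p_8 = 10·16312312933 + 338851372 = 163461980702, q_8 = 10·465686607 + 9673585 = 4666539655 → 163461980702/4666539655
APPEND 19: p_9 = 19·163461980702 + 16312312933 = 3122089946271, q_9 = 19·4666539655 + 465686607 = 89129940052 → 3122089946271/89129940052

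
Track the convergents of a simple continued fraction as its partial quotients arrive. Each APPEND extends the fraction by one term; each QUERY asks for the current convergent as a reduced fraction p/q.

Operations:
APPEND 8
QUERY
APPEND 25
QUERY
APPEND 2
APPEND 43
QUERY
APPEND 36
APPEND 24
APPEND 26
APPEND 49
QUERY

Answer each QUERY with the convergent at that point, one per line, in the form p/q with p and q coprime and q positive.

8/1
201/25
17831/2218
19709384099/2451652401

APPEND 8: p_0 = 8·1 + 0 = 8, q_0 = 8·0 + 1 = 1 → 8/1
APPEND 25: p_1 = 25·8 + 1 = 201, q_1 = 25·1 + 0 = 25 → 201/25
APPEND 2: p_2 = 2·201 + 8 = 410, q_2 = 2·25 + 1 = 51 → 410/51
APPEND 43: p_3 = 43·410 + 201 = 17831, q_3 = 43·51 + 25 = 2218 → 17831/2218
APPEND 36: p_4 = 36·17831 + 410 = 642326, q_4 = 36·2218 + 51 = 79899 → 642326/79899
APPEND 24: p_5 = 24·642326 + 17831 = 15433655, q_5 = 24·79899 + 2218 = 1919794 → 15433655/1919794
APPEND 26: p_6 = 26·15433655 + 642326 = 401917356, q_6 = 26·1919794 + 79899 = 49994543 → 401917356/49994543
APPEND 49: p_7 = 49·401917356 + 15433655 = 19709384099, q_7 = 49·49994543 + 1919794 = 2451652401 → 19709384099/2451652401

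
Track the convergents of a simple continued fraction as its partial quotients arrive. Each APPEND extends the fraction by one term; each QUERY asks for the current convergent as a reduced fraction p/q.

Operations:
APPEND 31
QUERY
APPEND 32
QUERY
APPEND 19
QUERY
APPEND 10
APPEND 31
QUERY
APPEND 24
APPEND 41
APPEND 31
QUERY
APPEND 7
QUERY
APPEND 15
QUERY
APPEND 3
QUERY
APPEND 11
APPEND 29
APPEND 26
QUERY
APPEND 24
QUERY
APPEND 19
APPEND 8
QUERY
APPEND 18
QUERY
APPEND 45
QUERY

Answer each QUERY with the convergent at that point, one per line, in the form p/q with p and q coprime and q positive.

APPEND 31: p_0 = 31·1 + 0 = 31, q_0 = 31·0 + 1 = 1 → 31/1
APPEND 32: p_1 = 32·31 + 1 = 993, q_1 = 32·1 + 0 = 32 → 993/32
APPEND 19: p_2 = 19·993 + 31 = 18898, q_2 = 19·32 + 1 = 609 → 18898/609
APPEND 10: p_3 = 10·18898 + 993 = 189973, q_3 = 10·609 + 32 = 6122 → 189973/6122
APPEND 31: p_4 = 31·189973 + 18898 = 5908061, q_4 = 31·6122 + 609 = 190391 → 5908061/190391
APPEND 24: p_5 = 24·5908061 + 189973 = 141983437, q_5 = 24·190391 + 6122 = 4575506 → 141983437/4575506
APPEND 41: p_6 = 41·141983437 + 5908061 = 5827228978, q_6 = 41·4575506 + 190391 = 187786137 → 5827228978/187786137
APPEND 31: p_7 = 31·5827228978 + 141983437 = 180786081755, q_7 = 31·187786137 + 4575506 = 5825945753 → 180786081755/5825945753
APPEND 7: p_8 = 7·180786081755 + 5827228978 = 1271329801263, q_8 = 7·5825945753 + 187786137 = 40969406408 → 1271329801263/40969406408
APPEND 15: p_9 = 15·1271329801263 + 180786081755 = 19250733100700, q_9 = 15·40969406408 + 5825945753 = 620367041873 → 19250733100700/620367041873
APPEND 3: p_10 = 3·19250733100700 + 1271329801263 = 59023529103363, q_10 = 3·620367041873 + 40969406408 = 1902070532027 → 59023529103363/1902070532027
APPEND 11: p_11 = 11·59023529103363 + 19250733100700 = 668509553237693, q_11 = 11·1902070532027 + 620367041873 = 21543142894170 → 668509553237693/21543142894170
APPEND 29: p_12 = 29·668509553237693 + 59023529103363 = 19445800572996460, q_12 = 29·21543142894170 + 1902070532027 = 626653214462957 → 19445800572996460/626653214462957
APPEND 26: p_13 = 26·19445800572996460 + 668509553237693 = 506259324451145653, q_13 = 26·626653214462957 + 21543142894170 = 16314526718931052 → 506259324451145653/16314526718931052
APPEND 24: p_14 = 24·506259324451145653 + 19445800572996460 = 12169669587400492132, q_14 = 24·16314526718931052 + 626653214462957 = 392175294468808205 → 12169669587400492132/392175294468808205
APPEND 19: p_15 = 19·12169669587400492132 + 506259324451145653 = 231729981485060496161, q_15 = 19·392175294468808205 + 16314526718931052 = 7467645121626286947 → 231729981485060496161/7467645121626286947
APPEND 8: p_16 = 8·231729981485060496161 + 12169669587400492132 = 1866009521467884461420, q_16 = 8·7467645121626286947 + 392175294468808205 = 60133336267479103781 → 1866009521467884461420/60133336267479103781
APPEND 18: p_17 = 18·1866009521467884461420 + 231729981485060496161 = 33819901367906980801721, q_17 = 18·60133336267479103781 + 7467645121626286947 = 1089867697936250155005 → 33819901367906980801721/1089867697936250155005
APPEND 45: p_18 = 45·33819901367906980801721 + 1866009521467884461420 = 1523761571077282020538865, q_18 = 45·1089867697936250155005 + 60133336267479103781 = 49104179743398736079006 → 1523761571077282020538865/49104179743398736079006

31/1
993/32
18898/609
5908061/190391
180786081755/5825945753
1271329801263/40969406408
19250733100700/620367041873
59023529103363/1902070532027
506259324451145653/16314526718931052
12169669587400492132/392175294468808205
1866009521467884461420/60133336267479103781
33819901367906980801721/1089867697936250155005
1523761571077282020538865/49104179743398736079006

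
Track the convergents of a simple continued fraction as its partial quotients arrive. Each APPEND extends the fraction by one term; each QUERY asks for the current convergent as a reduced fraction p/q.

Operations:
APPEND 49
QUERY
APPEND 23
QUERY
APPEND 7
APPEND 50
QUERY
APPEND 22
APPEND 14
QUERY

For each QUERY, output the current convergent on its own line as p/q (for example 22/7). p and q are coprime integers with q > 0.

49/1
1128/23
398378/8123
123210032/2512275

APPEND 49: p_0 = 49·1 + 0 = 49, q_0 = 49·0 + 1 = 1 → 49/1
APPEND 23: p_1 = 23·49 + 1 = 1128, q_1 = 23·1 + 0 = 23 → 1128/23
APPEND 7: p_2 = 7·1128 + 49 = 7945, q_2 = 7·23 + 1 = 162 → 7945/162
APPEND 50: p_3 = 50·7945 + 1128 = 398378, q_3 = 50·162 + 23 = 8123 → 398378/8123
APPEND 22: p_4 = 22·398378 + 7945 = 8772261, q_4 = 22·8123 + 162 = 178868 → 8772261/178868
APPEND 14: p_5 = 14·8772261 + 398378 = 123210032, q_5 = 14·178868 + 8123 = 2512275 → 123210032/2512275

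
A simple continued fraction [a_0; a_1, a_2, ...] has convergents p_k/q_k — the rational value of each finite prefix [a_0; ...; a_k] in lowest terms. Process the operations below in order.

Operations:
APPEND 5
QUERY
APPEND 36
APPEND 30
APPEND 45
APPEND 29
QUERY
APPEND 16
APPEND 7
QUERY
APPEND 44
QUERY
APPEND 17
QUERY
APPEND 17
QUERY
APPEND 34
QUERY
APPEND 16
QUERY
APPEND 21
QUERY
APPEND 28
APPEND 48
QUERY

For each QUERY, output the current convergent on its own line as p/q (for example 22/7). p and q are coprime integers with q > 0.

5/1
7103359/1412830
804392859/159990557
35507184296/7062238469
604426525891/120218044530
10310758124443/2050768995479
351170202756953/69846363890816
5629034002235691/1119592591248535
118560884249706464/23581290780110051
159734582947962507248/31770576543627948275

APPEND 5: p_0 = 5·1 + 0 = 5, q_0 = 5·0 + 1 = 1 → 5/1
APPEND 36: p_1 = 36·5 + 1 = 181, q_1 = 36·1 + 0 = 36 → 181/36
APPEND 30: p_2 = 30·181 + 5 = 5435, q_2 = 30·36 + 1 = 1081 → 5435/1081
APPEND 45: p_3 = 45·5435 + 181 = 244756, q_3 = 45·1081 + 36 = 48681 → 244756/48681
APPEND 29: p_4 = 29·244756 + 5435 = 7103359, q_4 = 29·48681 + 1081 = 1412830 → 7103359/1412830
APPEND 16: p_5 = 16·7103359 + 244756 = 113898500, q_5 = 16·1412830 + 48681 = 22653961 → 113898500/22653961
APPEND 7: p_6 = 7·113898500 + 7103359 = 804392859, q_6 = 7·22653961 + 1412830 = 159990557 → 804392859/159990557
APPEND 44: p_7 = 44·804392859 + 113898500 = 35507184296, q_7 = 44·159990557 + 22653961 = 7062238469 → 35507184296/7062238469
APPEND 17: p_8 = 17·35507184296 + 804392859 = 604426525891, q_8 = 17·7062238469 + 159990557 = 120218044530 → 604426525891/120218044530
APPEND 17: p_9 = 17·604426525891 + 35507184296 = 10310758124443, q_9 = 17·120218044530 + 7062238469 = 2050768995479 → 10310758124443/2050768995479
APPEND 34: p_10 = 34·10310758124443 + 604426525891 = 351170202756953, q_10 = 34·2050768995479 + 120218044530 = 69846363890816 → 351170202756953/69846363890816
APPEND 16: p_11 = 16·351170202756953 + 10310758124443 = 5629034002235691, q_11 = 16·69846363890816 + 2050768995479 = 1119592591248535 → 5629034002235691/1119592591248535
APPEND 21: p_12 = 21·5629034002235691 + 351170202756953 = 118560884249706464, q_12 = 21·1119592591248535 + 69846363890816 = 23581290780110051 → 118560884249706464/23581290780110051
APPEND 28: p_13 = 28·118560884249706464 + 5629034002235691 = 3325333792994016683, q_13 = 28·23581290780110051 + 1119592591248535 = 661395734434329963 → 3325333792994016683/661395734434329963
APPEND 48: p_14 = 48·3325333792994016683 + 118560884249706464 = 159734582947962507248, q_14 = 48·661395734434329963 + 23581290780110051 = 31770576543627948275 → 159734582947962507248/31770576543627948275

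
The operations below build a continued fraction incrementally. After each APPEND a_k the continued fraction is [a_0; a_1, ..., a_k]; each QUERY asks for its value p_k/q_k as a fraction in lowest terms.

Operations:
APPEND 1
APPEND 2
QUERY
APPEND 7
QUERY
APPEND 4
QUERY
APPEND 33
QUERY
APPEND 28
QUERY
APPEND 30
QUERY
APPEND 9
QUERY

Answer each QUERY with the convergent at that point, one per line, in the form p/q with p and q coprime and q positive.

3/2
22/15
91/62
3025/2061
84791/57770
2546755/1735161
23005586/15674219

APPEND 1: p_0 = 1·1 + 0 = 1, q_0 = 1·0 + 1 = 1 → 1/1
APPEND 2: p_1 = 2·1 + 1 = 3, q_1 = 2·1 + 0 = 2 → 3/2
APPEND 7: p_2 = 7·3 + 1 = 22, q_2 = 7·2 + 1 = 15 → 22/15
APPEND 4: p_3 = 4·22 + 3 = 91, q_3 = 4·15 + 2 = 62 → 91/62
APPEND 33: p_4 = 33·91 + 22 = 3025, q_4 = 33·62 + 15 = 2061 → 3025/2061
APPEND 28: p_5 = 28·3025 + 91 = 84791, q_5 = 28·2061 + 62 = 57770 → 84791/57770
APPEND 30: p_6 = 30·84791 + 3025 = 2546755, q_6 = 30·57770 + 2061 = 1735161 → 2546755/1735161
APPEND 9: p_7 = 9·2546755 + 84791 = 23005586, q_7 = 9·1735161 + 57770 = 15674219 → 23005586/15674219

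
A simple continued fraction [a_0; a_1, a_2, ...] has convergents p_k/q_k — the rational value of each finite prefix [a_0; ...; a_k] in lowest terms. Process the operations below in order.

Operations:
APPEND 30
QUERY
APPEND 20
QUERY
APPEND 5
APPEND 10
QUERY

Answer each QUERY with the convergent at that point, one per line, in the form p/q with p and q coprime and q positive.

30/1
601/20
30951/1030

APPEND 30: p_0 = 30·1 + 0 = 30, q_0 = 30·0 + 1 = 1 → 30/1
APPEND 20: p_1 = 20·30 + 1 = 601, q_1 = 20·1 + 0 = 20 → 601/20
APPEND 5: p_2 = 5·601 + 30 = 3035, q_2 = 5·20 + 1 = 101 → 3035/101
APPEND 10: p_3 = 10·3035 + 601 = 30951, q_3 = 10·101 + 20 = 1030 → 30951/1030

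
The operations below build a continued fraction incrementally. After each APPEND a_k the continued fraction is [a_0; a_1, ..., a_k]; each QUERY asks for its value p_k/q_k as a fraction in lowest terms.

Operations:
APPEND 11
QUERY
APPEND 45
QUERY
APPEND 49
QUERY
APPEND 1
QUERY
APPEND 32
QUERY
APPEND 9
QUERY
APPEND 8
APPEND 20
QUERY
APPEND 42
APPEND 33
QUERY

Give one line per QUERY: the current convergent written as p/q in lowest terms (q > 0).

APPEND 11: p_0 = 11·1 + 0 = 11, q_0 = 11·0 + 1 = 1 → 11/1
APPEND 45: p_1 = 45·11 + 1 = 496, q_1 = 45·1 + 0 = 45 → 496/45
APPEND 49: p_2 = 49·496 + 11 = 24315, q_2 = 49·45 + 1 = 2206 → 24315/2206
APPEND 1: p_3 = 1·24315 + 496 = 24811, q_3 = 1·2206 + 45 = 2251 → 24811/2251
APPEND 32: p_4 = 32·24811 + 24315 = 818267, q_4 = 32·2251 + 2206 = 74238 → 818267/74238
APPEND 9: p_5 = 9·818267 + 24811 = 7389214, q_5 = 9·74238 + 2251 = 670393 → 7389214/670393
APPEND 8: p_6 = 8·7389214 + 818267 = 59931979, q_6 = 8·670393 + 74238 = 5437382 → 59931979/5437382
APPEND 20: p_7 = 20·59931979 + 7389214 = 1206028794, q_7 = 20·5437382 + 670393 = 109418033 → 1206028794/109418033
APPEND 42: p_8 = 42·1206028794 + 59931979 = 50713141327, q_8 = 42·109418033 + 5437382 = 4600994768 → 50713141327/4600994768
APPEND 33: p_9 = 33·50713141327 + 1206028794 = 1674739692585, q_9 = 33·4600994768 + 109418033 = 151942245377 → 1674739692585/151942245377

11/1
496/45
24315/2206
24811/2251
818267/74238
7389214/670393
1206028794/109418033
1674739692585/151942245377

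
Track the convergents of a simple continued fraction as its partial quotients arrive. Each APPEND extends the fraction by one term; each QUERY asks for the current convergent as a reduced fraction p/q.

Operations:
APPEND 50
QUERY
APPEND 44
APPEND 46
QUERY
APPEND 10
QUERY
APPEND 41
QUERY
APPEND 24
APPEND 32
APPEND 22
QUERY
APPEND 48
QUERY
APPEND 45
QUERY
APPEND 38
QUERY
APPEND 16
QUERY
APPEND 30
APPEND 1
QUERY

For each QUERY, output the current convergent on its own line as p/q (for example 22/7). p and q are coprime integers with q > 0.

APPEND 50: p_0 = 50·1 + 0 = 50, q_0 = 50·0 + 1 = 1 → 50/1
APPEND 44: p_1 = 44·50 + 1 = 2201, q_1 = 44·1 + 0 = 44 → 2201/44
APPEND 46: p_2 = 46·2201 + 50 = 101296, q_2 = 46·44 + 1 = 2025 → 101296/2025
APPEND 10: p_3 = 10·101296 + 2201 = 1015161, q_3 = 10·2025 + 44 = 20294 → 1015161/20294
APPEND 41: p_4 = 41·1015161 + 101296 = 41722897, q_4 = 41·20294 + 2025 = 834079 → 41722897/834079
APPEND 24: p_5 = 24·41722897 + 1015161 = 1002364689, q_5 = 24·834079 + 20294 = 20038190 → 1002364689/20038190
APPEND 32: p_6 = 32·1002364689 + 41722897 = 32117392945, q_6 = 32·20038190 + 834079 = 642056159 → 32117392945/642056159
APPEND 22: p_7 = 22·32117392945 + 1002364689 = 707585009479, q_7 = 22·642056159 + 20038190 = 14145273688 → 707585009479/14145273688
APPEND 48: p_8 = 48·707585009479 + 32117392945 = 33996197847937, q_8 = 48·14145273688 + 642056159 = 679615193183 → 33996197847937/679615193183
APPEND 45: p_9 = 45·33996197847937 + 707585009479 = 1530536488166644, q_9 = 45·679615193183 + 14145273688 = 30596828966923 → 1530536488166644/30596828966923
APPEND 38: p_10 = 38·1530536488166644 + 33996197847937 = 58194382748180409, q_10 = 38·30596828966923 + 679615193183 = 1163359115936257 → 58194382748180409/1163359115936257
APPEND 16: p_11 = 16·58194382748180409 + 1530536488166644 = 932640660459053188, q_11 = 16·1163359115936257 + 30596828966923 = 18644342683947035 → 932640660459053188/18644342683947035
APPEND 30: p_12 = 30·932640660459053188 + 58194382748180409 = 28037414196519776049, q_12 = 30·18644342683947035 + 1163359115936257 = 560493639634347307 → 28037414196519776049/560493639634347307
APPEND 1: p_13 = 1·28037414196519776049 + 932640660459053188 = 28970054856978829237, q_13 = 1·560493639634347307 + 18644342683947035 = 579137982318294342 → 28970054856978829237/579137982318294342

50/1
101296/2025
1015161/20294
41722897/834079
707585009479/14145273688
33996197847937/679615193183
1530536488166644/30596828966923
58194382748180409/1163359115936257
932640660459053188/18644342683947035
28970054856978829237/579137982318294342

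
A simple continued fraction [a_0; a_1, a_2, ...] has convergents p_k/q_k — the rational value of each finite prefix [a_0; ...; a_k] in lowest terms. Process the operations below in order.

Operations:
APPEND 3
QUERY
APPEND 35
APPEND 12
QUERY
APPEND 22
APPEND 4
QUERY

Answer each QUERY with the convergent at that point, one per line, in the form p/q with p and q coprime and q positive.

APPEND 3: p_0 = 3·1 + 0 = 3, q_0 = 3·0 + 1 = 1 → 3/1
APPEND 35: p_1 = 35·3 + 1 = 106, q_1 = 35·1 + 0 = 35 → 106/35
APPEND 12: p_2 = 12·106 + 3 = 1275, q_2 = 12·35 + 1 = 421 → 1275/421
APPEND 22: p_3 = 22·1275 + 106 = 28156, q_3 = 22·421 + 35 = 9297 → 28156/9297
APPEND 4: p_4 = 4·28156 + 1275 = 113899, q_4 = 4·9297 + 421 = 37609 → 113899/37609

3/1
1275/421
113899/37609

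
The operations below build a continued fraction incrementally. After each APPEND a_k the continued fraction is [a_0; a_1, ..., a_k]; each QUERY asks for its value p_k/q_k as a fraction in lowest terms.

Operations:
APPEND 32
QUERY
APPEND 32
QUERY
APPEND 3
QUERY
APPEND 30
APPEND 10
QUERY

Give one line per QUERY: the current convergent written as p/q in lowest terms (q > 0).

32/1
1025/32
3107/97
945457/29517

APPEND 32: p_0 = 32·1 + 0 = 32, q_0 = 32·0 + 1 = 1 → 32/1
APPEND 32: p_1 = 32·32 + 1 = 1025, q_1 = 32·1 + 0 = 32 → 1025/32
APPEND 3: p_2 = 3·1025 + 32 = 3107, q_2 = 3·32 + 1 = 97 → 3107/97
APPEND 30: p_3 = 30·3107 + 1025 = 94235, q_3 = 30·97 + 32 = 2942 → 94235/2942
APPEND 10: p_4 = 10·94235 + 3107 = 945457, q_4 = 10·2942 + 97 = 29517 → 945457/29517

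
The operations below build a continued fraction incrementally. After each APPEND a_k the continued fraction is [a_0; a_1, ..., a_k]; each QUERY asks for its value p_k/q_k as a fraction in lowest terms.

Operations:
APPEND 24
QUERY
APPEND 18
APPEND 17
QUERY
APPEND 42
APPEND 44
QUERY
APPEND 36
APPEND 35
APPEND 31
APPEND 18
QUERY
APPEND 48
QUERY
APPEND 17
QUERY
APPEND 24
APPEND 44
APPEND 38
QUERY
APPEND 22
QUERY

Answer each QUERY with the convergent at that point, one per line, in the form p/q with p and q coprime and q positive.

APPEND 24: p_0 = 24·1 + 0 = 24, q_0 = 24·0 + 1 = 1 → 24/1
APPEND 18: p_1 = 18·24 + 1 = 433, q_1 = 18·1 + 0 = 18 → 433/18
APPEND 17: p_2 = 17·433 + 24 = 7385, q_2 = 17·18 + 1 = 307 → 7385/307
APPEND 42: p_3 = 42·7385 + 433 = 310603, q_3 = 42·307 + 18 = 12912 → 310603/12912
APPEND 44: p_4 = 44·310603 + 7385 = 13673917, q_4 = 44·12912 + 307 = 568435 → 13673917/568435
APPEND 36: p_5 = 36·13673917 + 310603 = 492571615, q_5 = 36·568435 + 12912 = 20476572 → 492571615/20476572
APPEND 35: p_6 = 35·492571615 + 13673917 = 17253680442, q_6 = 35·20476572 + 568435 = 717248455 → 17253680442/717248455
APPEND 31: p_7 = 31·17253680442 + 492571615 = 535356665317, q_7 = 31·717248455 + 20476572 = 22255178677 → 535356665317/22255178677
APPEND 18: p_8 = 18·535356665317 + 17253680442 = 9653673656148, q_8 = 18·22255178677 + 717248455 = 401310464641 → 9653673656148/401310464641
APPEND 48: p_9 = 48·9653673656148 + 535356665317 = 463911692160421, q_9 = 48·401310464641 + 22255178677 = 19285157481445 → 463911692160421/19285157481445
APPEND 17: p_10 = 17·463911692160421 + 9653673656148 = 7896152440383305, q_10 = 17·19285157481445 + 401310464641 = 328248987649206 → 7896152440383305/328248987649206
APPEND 24: p_11 = 24·7896152440383305 + 463911692160421 = 189971570261359741, q_11 = 24·328248987649206 + 19285157481445 = 7897260861062389 → 189971570261359741/7897260861062389
APPEND 44: p_12 = 44·189971570261359741 + 7896152440383305 = 8366645243940211909, q_12 = 44·7897260861062389 + 328248987649206 = 347807726874394322 → 8366645243940211909/347807726874394322
APPEND 38: p_13 = 38·8366645243940211909 + 189971570261359741 = 318122490839989412283, q_13 = 38·347807726874394322 + 7897260861062389 = 13224590882088046625 → 318122490839989412283/13224590882088046625
APPEND 22: p_14 = 22·318122490839989412283 + 8366645243940211909 = 7007061443723707282135, q_14 = 22·13224590882088046625 + 347807726874394322 = 291288807132811420072 → 7007061443723707282135/291288807132811420072

24/1
7385/307
13673917/568435
9653673656148/401310464641
463911692160421/19285157481445
7896152440383305/328248987649206
318122490839989412283/13224590882088046625
7007061443723707282135/291288807132811420072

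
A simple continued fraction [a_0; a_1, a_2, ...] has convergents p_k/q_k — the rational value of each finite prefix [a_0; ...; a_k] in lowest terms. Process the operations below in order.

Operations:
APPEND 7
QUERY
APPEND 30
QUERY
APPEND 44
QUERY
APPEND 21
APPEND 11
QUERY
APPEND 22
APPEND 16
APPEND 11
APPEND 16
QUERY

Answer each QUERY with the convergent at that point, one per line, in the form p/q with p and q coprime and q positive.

APPEND 7: p_0 = 7·1 + 0 = 7, q_0 = 7·0 + 1 = 1 → 7/1
APPEND 30: p_1 = 30·7 + 1 = 211, q_1 = 30·1 + 0 = 30 → 211/30
APPEND 44: p_2 = 44·211 + 7 = 9291, q_2 = 44·30 + 1 = 1321 → 9291/1321
APPEND 21: p_3 = 21·9291 + 211 = 195322, q_3 = 21·1321 + 30 = 27771 → 195322/27771
APPEND 11: p_4 = 11·195322 + 9291 = 2157833, q_4 = 11·27771 + 1321 = 306802 → 2157833/306802
APPEND 22: p_5 = 22·2157833 + 195322 = 47667648, q_5 = 22·306802 + 27771 = 6777415 → 47667648/6777415
APPEND 16: p_6 = 16·47667648 + 2157833 = 764840201, q_6 = 16·6777415 + 306802 = 108745442 → 764840201/108745442
APPEND 11: p_7 = 11·764840201 + 47667648 = 8460909859, q_7 = 11·108745442 + 6777415 = 1202977277 → 8460909859/1202977277
APPEND 16: p_8 = 16·8460909859 + 764840201 = 136139397945, q_8 = 16·1202977277 + 108745442 = 19356381874 → 136139397945/19356381874

7/1
211/30
9291/1321
2157833/306802
136139397945/19356381874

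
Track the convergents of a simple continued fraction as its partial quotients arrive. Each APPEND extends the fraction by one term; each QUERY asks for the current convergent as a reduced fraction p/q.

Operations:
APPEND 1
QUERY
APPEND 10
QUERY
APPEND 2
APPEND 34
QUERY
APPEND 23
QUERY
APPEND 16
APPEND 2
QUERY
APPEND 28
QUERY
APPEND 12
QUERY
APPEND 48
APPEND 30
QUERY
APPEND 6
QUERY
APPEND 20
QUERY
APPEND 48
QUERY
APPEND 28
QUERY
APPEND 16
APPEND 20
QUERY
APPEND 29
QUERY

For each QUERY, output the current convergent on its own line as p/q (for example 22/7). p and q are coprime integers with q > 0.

APPEND 1: p_0 = 1·1 + 0 = 1, q_0 = 1·0 + 1 = 1 → 1/1
APPEND 10: p_1 = 10·1 + 1 = 11, q_1 = 10·1 + 0 = 10 → 11/10
APPEND 2: p_2 = 2·11 + 1 = 23, q_2 = 2·10 + 1 = 21 → 23/21
APPEND 34: p_3 = 34·23 + 11 = 793, q_3 = 34·21 + 10 = 724 → 793/724
APPEND 23: p_4 = 23·793 + 23 = 18262, q_4 = 23·724 + 21 = 16673 → 18262/16673
APPEND 16: p_5 = 16·18262 + 793 = 292985, q_5 = 16·16673 + 724 = 267492 → 292985/267492
APPEND 2: p_6 = 2·292985 + 18262 = 604232, q_6 = 2·267492 + 16673 = 551657 → 604232/551657
APPEND 28: p_7 = 28·604232 + 292985 = 17211481, q_7 = 28·551657 + 267492 = 15713888 → 17211481/15713888
APPEND 12: p_8 = 12·17211481 + 604232 = 207142004, q_8 = 12·15713888 + 551657 = 189118313 → 207142004/189118313
APPEND 48: p_9 = 48·207142004 + 17211481 = 9960027673, q_9 = 48·189118313 + 15713888 = 9093392912 → 9960027673/9093392912
APPEND 30: p_10 = 30·9960027673 + 207142004 = 299007972194, q_10 = 30·9093392912 + 189118313 = 272990905673 → 299007972194/272990905673
APPEND 6: p_11 = 6·299007972194 + 9960027673 = 1804007860837, q_11 = 6·272990905673 + 9093392912 = 1647038826950 → 1804007860837/1647038826950
APPEND 20: p_12 = 20·1804007860837 + 299007972194 = 36379165188934, q_12 = 20·1647038826950 + 272990905673 = 33213767444673 → 36379165188934/33213767444673
APPEND 48: p_13 = 48·36379165188934 + 1804007860837 = 1748003936929669, q_13 = 48·33213767444673 + 1647038826950 = 1595907876171254 → 1748003936929669/1595907876171254
APPEND 28: p_14 = 28·1748003936929669 + 36379165188934 = 48980489399219666, q_14 = 28·1595907876171254 + 33213767444673 = 44718634300239785 → 48980489399219666/44718634300239785
APPEND 16: p_15 = 16·48980489399219666 + 1748003936929669 = 785435834324444325, q_15 = 16·44718634300239785 + 1595907876171254 = 717094056680007814 → 785435834324444325/717094056680007814
APPEND 20: p_16 = 20·785435834324444325 + 48980489399219666 = 15757697175888106166, q_16 = 20·717094056680007814 + 44718634300239785 = 14386599767900396065 → 15757697175888106166/14386599767900396065
APPEND 29: p_17 = 29·15757697175888106166 + 785435834324444325 = 457758653935079523139, q_17 = 29·14386599767900396065 + 717094056680007814 = 417928487325791493699 → 457758653935079523139/417928487325791493699

1/1
11/10
793/724
18262/16673
604232/551657
17211481/15713888
207142004/189118313
299007972194/272990905673
1804007860837/1647038826950
36379165188934/33213767444673
1748003936929669/1595907876171254
48980489399219666/44718634300239785
15757697175888106166/14386599767900396065
457758653935079523139/417928487325791493699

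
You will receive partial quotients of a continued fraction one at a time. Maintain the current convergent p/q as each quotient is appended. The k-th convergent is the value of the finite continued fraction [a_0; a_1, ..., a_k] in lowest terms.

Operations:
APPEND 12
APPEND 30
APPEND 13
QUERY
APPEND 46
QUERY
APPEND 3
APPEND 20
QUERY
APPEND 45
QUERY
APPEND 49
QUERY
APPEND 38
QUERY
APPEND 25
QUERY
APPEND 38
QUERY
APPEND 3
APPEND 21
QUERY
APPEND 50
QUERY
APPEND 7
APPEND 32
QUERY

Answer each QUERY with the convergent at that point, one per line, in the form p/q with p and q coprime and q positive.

APPEND 12: p_0 = 12·1 + 0 = 12, q_0 = 12·0 + 1 = 1 → 12/1
APPEND 30: p_1 = 30·12 + 1 = 361, q_1 = 30·1 + 0 = 30 → 361/30
APPEND 13: p_2 = 13·361 + 12 = 4705, q_2 = 13·30 + 1 = 391 → 4705/391
APPEND 46: p_3 = 46·4705 + 361 = 216791, q_3 = 46·391 + 30 = 18016 → 216791/18016
APPEND 3: p_4 = 3·216791 + 4705 = 655078, q_4 = 3·18016 + 391 = 54439 → 655078/54439
APPEND 20: p_5 = 20·655078 + 216791 = 13318351, q_5 = 20·54439 + 18016 = 1106796 → 13318351/1106796
APPEND 45: p_6 = 45·13318351 + 655078 = 599980873, q_6 = 45·1106796 + 54439 = 49860259 → 599980873/49860259
APPEND 49: p_7 = 49·599980873 + 13318351 = 29412381128, q_7 = 49·49860259 + 1106796 = 2444259487 → 29412381128/2444259487
APPEND 38: p_8 = 38·29412381128 + 599980873 = 1118270463737, q_8 = 38·2444259487 + 49860259 = 92931720765 → 1118270463737/92931720765
APPEND 25: p_9 = 25·1118270463737 + 29412381128 = 27986173974553, q_9 = 25·92931720765 + 2444259487 = 2325737278612 → 27986173974553/2325737278612
APPEND 38: p_10 = 38·27986173974553 + 1118270463737 = 1064592881496751, q_10 = 38·2325737278612 + 92931720765 = 88470948308021 → 1064592881496751/88470948308021
APPEND 3: p_11 = 3·1064592881496751 + 27986173974553 = 3221764818464806, q_11 = 3·88470948308021 + 2325737278612 = 267738582202675 → 3221764818464806/267738582202675
APPEND 21: p_12 = 21·3221764818464806 + 1064592881496751 = 68721654069257677, q_12 = 21·267738582202675 + 88470948308021 = 5710981174564196 → 68721654069257677/5710981174564196
APPEND 50: p_13 = 50·68721654069257677 + 3221764818464806 = 3439304468281348656, q_13 = 50·5710981174564196 + 267738582202675 = 285816797310412475 → 3439304468281348656/285816797310412475
APPEND 7: p_14 = 7·3439304468281348656 + 68721654069257677 = 24143852932038698269, q_14 = 7·285816797310412475 + 5710981174564196 = 2006428562347451521 → 24143852932038698269/2006428562347451521
APPEND 32: p_15 = 32·24143852932038698269 + 3439304468281348656 = 776042598293519693264, q_15 = 32·2006428562347451521 + 285816797310412475 = 64491530792428861147 → 776042598293519693264/64491530792428861147

4705/391
216791/18016
13318351/1106796
599980873/49860259
29412381128/2444259487
1118270463737/92931720765
27986173974553/2325737278612
1064592881496751/88470948308021
68721654069257677/5710981174564196
3439304468281348656/285816797310412475
776042598293519693264/64491530792428861147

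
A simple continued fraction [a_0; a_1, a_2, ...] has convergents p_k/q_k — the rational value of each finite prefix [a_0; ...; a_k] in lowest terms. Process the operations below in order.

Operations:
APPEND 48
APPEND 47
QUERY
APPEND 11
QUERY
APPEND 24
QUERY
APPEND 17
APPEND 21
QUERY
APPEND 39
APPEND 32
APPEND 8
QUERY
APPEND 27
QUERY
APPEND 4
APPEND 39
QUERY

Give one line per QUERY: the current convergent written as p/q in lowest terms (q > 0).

APPEND 48: p_0 = 48·1 + 0 = 48, q_0 = 48·0 + 1 = 1 → 48/1
APPEND 47: p_1 = 47·48 + 1 = 2257, q_1 = 47·1 + 0 = 47 → 2257/47
APPEND 11: p_2 = 11·2257 + 48 = 24875, q_2 = 11·47 + 1 = 518 → 24875/518
APPEND 24: p_3 = 24·24875 + 2257 = 599257, q_3 = 24·518 + 47 = 12479 → 599257/12479
APPEND 17: p_4 = 17·599257 + 24875 = 10212244, q_4 = 17·12479 + 518 = 212661 → 10212244/212661
APPEND 21: p_5 = 21·10212244 + 599257 = 215056381, q_5 = 21·212661 + 12479 = 4478360 → 215056381/4478360
APPEND 39: p_6 = 39·215056381 + 10212244 = 8397411103, q_6 = 39·4478360 + 212661 = 174868701 → 8397411103/174868701
APPEND 32: p_7 = 32·8397411103 + 215056381 = 268932211677, q_7 = 32·174868701 + 4478360 = 5600276792 → 268932211677/5600276792
APPEND 8: p_8 = 8·268932211677 + 8397411103 = 2159855104519, q_8 = 8·5600276792 + 174868701 = 44977083037 → 2159855104519/44977083037
APPEND 27: p_9 = 27·2159855104519 + 268932211677 = 58585020033690, q_9 = 27·44977083037 + 5600276792 = 1219981518791 → 58585020033690/1219981518791
APPEND 4: p_10 = 4·58585020033690 + 2159855104519 = 236499935239279, q_10 = 4·1219981518791 + 44977083037 = 4924903158201 → 236499935239279/4924903158201
APPEND 39: p_11 = 39·236499935239279 + 58585020033690 = 9282082494365571, q_11 = 39·4924903158201 + 1219981518791 = 193291204688630 → 9282082494365571/193291204688630

2257/47
24875/518
599257/12479
215056381/4478360
2159855104519/44977083037
58585020033690/1219981518791
9282082494365571/193291204688630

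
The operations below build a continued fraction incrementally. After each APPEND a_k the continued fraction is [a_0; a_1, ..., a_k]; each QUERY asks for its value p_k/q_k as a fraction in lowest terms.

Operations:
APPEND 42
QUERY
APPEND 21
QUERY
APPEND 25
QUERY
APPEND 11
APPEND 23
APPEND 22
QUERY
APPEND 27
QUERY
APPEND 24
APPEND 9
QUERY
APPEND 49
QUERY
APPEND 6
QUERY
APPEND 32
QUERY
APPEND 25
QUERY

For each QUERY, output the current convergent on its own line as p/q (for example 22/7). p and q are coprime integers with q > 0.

42/1
883/21
22117/526
124280764/2955721
3361218655/79938554
730502975011/17373267707
35875439304023/853211598660
215983138799149/5136642859667
6947335880876791/165225783108004
173899380160718924/4135781220559767

APPEND 42: p_0 = 42·1 + 0 = 42, q_0 = 42·0 + 1 = 1 → 42/1
APPEND 21: p_1 = 21·42 + 1 = 883, q_1 = 21·1 + 0 = 21 → 883/21
APPEND 25: p_2 = 25·883 + 42 = 22117, q_2 = 25·21 + 1 = 526 → 22117/526
APPEND 11: p_3 = 11·22117 + 883 = 244170, q_3 = 11·526 + 21 = 5807 → 244170/5807
APPEND 23: p_4 = 23·244170 + 22117 = 5638027, q_4 = 23·5807 + 526 = 134087 → 5638027/134087
APPEND 22: p_5 = 22·5638027 + 244170 = 124280764, q_5 = 22·134087 + 5807 = 2955721 → 124280764/2955721
APPEND 27: p_6 = 27·124280764 + 5638027 = 3361218655, q_6 = 27·2955721 + 134087 = 79938554 → 3361218655/79938554
APPEND 24: p_7 = 24·3361218655 + 124280764 = 80793528484, q_7 = 24·79938554 + 2955721 = 1921481017 → 80793528484/1921481017
APPEND 9: p_8 = 9·80793528484 + 3361218655 = 730502975011, q_8 = 9·1921481017 + 79938554 = 17373267707 → 730502975011/17373267707
APPEND 49: p_9 = 49·730502975011 + 80793528484 = 35875439304023, q_9 = 49·17373267707 + 1921481017 = 853211598660 → 35875439304023/853211598660
APPEND 6: p_10 = 6·35875439304023 + 730502975011 = 215983138799149, q_10 = 6·853211598660 + 17373267707 = 5136642859667 → 215983138799149/5136642859667
APPEND 32: p_11 = 32·215983138799149 + 35875439304023 = 6947335880876791, q_11 = 32·5136642859667 + 853211598660 = 165225783108004 → 6947335880876791/165225783108004
APPEND 25: p_12 = 25·6947335880876791 + 215983138799149 = 173899380160718924, q_12 = 25·165225783108004 + 5136642859667 = 4135781220559767 → 173899380160718924/4135781220559767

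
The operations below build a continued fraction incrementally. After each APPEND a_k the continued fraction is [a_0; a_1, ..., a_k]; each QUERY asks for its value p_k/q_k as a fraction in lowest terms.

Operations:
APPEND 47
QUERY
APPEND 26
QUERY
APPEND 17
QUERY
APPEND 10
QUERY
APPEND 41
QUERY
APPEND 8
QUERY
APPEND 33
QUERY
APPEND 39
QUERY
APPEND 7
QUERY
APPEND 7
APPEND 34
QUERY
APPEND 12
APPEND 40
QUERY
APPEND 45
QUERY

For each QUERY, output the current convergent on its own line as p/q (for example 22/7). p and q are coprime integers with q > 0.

APPEND 47: p_0 = 47·1 + 0 = 47, q_0 = 47·0 + 1 = 1 → 47/1
APPEND 26: p_1 = 26·47 + 1 = 1223, q_1 = 26·1 + 0 = 26 → 1223/26
APPEND 17: p_2 = 17·1223 + 47 = 20838, q_2 = 17·26 + 1 = 443 → 20838/443
APPEND 10: p_3 = 10·20838 + 1223 = 209603, q_3 = 10·443 + 26 = 4456 → 209603/4456
APPEND 41: p_4 = 41·209603 + 20838 = 8614561, q_4 = 41·4456 + 443 = 183139 → 8614561/183139
APPEND 8: p_5 = 8·8614561 + 209603 = 69126091, q_5 = 8·183139 + 4456 = 1469568 → 69126091/1469568
APPEND 33: p_6 = 33·69126091 + 8614561 = 2289775564, q_6 = 33·1469568 + 183139 = 48678883 → 2289775564/48678883
APPEND 39: p_7 = 39·2289775564 + 69126091 = 89370373087, q_7 = 39·48678883 + 1469568 = 1899946005 → 89370373087/1899946005
APPEND 7: p_8 = 7·89370373087 + 2289775564 = 627882387173, q_8 = 7·1899946005 + 48678883 = 13348300918 → 627882387173/13348300918
APPEND 7: p_9 = 7·627882387173 + 89370373087 = 4484547083298, q_9 = 7·13348300918 + 1899946005 = 95338052431 → 4484547083298/95338052431
APPEND 34: p_10 = 34·4484547083298 + 627882387173 = 153102483219305, q_10 = 34·95338052431 + 13348300918 = 3254842083572 → 153102483219305/3254842083572
APPEND 12: p_11 = 12·153102483219305 + 4484547083298 = 1841714345714958, q_11 = 12·3254842083572 + 95338052431 = 39153443055295 → 1841714345714958/39153443055295
APPEND 40: p_12 = 40·1841714345714958 + 153102483219305 = 73821676311817625, q_12 = 40·39153443055295 + 3254842083572 = 1569392564295372 → 73821676311817625/1569392564295372
APPEND 45: p_13 = 45·73821676311817625 + 1841714345714958 = 3323817148377508083, q_13 = 45·1569392564295372 + 39153443055295 = 70661818836347035 → 3323817148377508083/70661818836347035

47/1
1223/26
20838/443
209603/4456
8614561/183139
69126091/1469568
2289775564/48678883
89370373087/1899946005
627882387173/13348300918
153102483219305/3254842083572
73821676311817625/1569392564295372
3323817148377508083/70661818836347035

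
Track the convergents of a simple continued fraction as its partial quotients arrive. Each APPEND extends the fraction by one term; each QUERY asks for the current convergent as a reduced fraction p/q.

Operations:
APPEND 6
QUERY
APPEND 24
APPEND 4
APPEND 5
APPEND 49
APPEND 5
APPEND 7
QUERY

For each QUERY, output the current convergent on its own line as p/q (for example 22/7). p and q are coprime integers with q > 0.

APPEND 6: p_0 = 6·1 + 0 = 6, q_0 = 6·0 + 1 = 1 → 6/1
APPEND 24: p_1 = 24·6 + 1 = 145, q_1 = 24·1 + 0 = 24 → 145/24
APPEND 4: p_2 = 4·145 + 6 = 586, q_2 = 4·24 + 1 = 97 → 586/97
APPEND 5: p_3 = 5·586 + 145 = 3075, q_3 = 5·97 + 24 = 509 → 3075/509
APPEND 49: p_4 = 49·3075 + 586 = 151261, q_4 = 49·509 + 97 = 25038 → 151261/25038
APPEND 5: p_5 = 5·151261 + 3075 = 759380, q_5 = 5·25038 + 509 = 125699 → 759380/125699
APPEND 7: p_6 = 7·759380 + 151261 = 5466921, q_6 = 7·125699 + 25038 = 904931 → 5466921/904931

6/1
5466921/904931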